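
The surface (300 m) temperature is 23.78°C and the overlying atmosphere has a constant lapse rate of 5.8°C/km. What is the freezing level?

4400 m

Height above start = (23.78 − 0) / 5.8 = 4.1 km
Altitude = 300 m + 4100 m = 4400 m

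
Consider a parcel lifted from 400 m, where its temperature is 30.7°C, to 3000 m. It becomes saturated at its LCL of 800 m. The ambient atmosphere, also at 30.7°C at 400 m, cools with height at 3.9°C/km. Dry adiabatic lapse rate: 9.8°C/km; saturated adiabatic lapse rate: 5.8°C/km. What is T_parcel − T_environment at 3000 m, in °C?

-6.54°C (parcel cooler than environment)

Parcel:
  Dry to 800 m: -9.8 × 0.4 km = -3.92°C, so T = 26.78°C.
  Saturated to 3000 m: -5.8 × 2.2 km = -12.76°C, so T = 14.02°C.
Environment:
  Environment to 3000 m: -3.9 × 2.6 km = -10.14°C, so T = 20.56°C.
T_parcel − T_env = 14.02 − 20.56 = -6.54°C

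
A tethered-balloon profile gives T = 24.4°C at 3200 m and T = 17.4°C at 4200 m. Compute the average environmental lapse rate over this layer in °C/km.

7°C/km

Γ = −ΔT/Δz = (24.4 − 17.4) / (4200 − 3200) m
  = 7°C / 1 km = 7°C/km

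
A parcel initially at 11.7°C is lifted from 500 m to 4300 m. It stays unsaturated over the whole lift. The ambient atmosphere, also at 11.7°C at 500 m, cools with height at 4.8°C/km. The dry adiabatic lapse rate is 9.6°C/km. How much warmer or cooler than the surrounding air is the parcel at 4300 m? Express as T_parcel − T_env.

Parcel:
  Dry to 4300 m: -9.6 × 3.8 km = -36.48°C, so T = -24.78°C.
Environment:
  Environment to 4300 m: -4.8 × 3.8 km = -18.24°C, so T = -6.54°C.
T_parcel − T_env = -24.78 − (-6.54) = -18.24°C

-18.24°C (parcel cooler than environment)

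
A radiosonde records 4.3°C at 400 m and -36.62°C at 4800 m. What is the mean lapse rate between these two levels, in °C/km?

9.3°C/km

Γ = −ΔT/Δz = (4.3 − (-36.62)) / (4800 − 400) m
  = 40.92°C / 4.4 km = 9.3°C/km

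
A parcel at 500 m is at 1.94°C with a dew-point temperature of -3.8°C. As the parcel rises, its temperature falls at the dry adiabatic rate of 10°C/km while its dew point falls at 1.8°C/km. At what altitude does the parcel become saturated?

1200 m

T and T_d converge at 10 − 1.8 = 8.2°C per km
Height above start = (1.94 − (-3.8)) / 8.2 = 0.7 km
LCL altitude = 500 m + 700 m = 1200 m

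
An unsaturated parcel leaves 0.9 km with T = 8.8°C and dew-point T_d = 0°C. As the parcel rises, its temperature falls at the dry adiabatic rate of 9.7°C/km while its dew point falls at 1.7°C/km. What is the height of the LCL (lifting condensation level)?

2 km

T and T_d converge at 9.7 − 1.7 = 8°C per km
Height above start = (8.8 − 0) / 8 = 1.1 km
LCL altitude = 900 m + 1100 m = 2000 m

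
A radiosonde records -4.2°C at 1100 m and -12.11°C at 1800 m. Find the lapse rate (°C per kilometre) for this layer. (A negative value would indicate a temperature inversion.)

Γ = −ΔT/Δz = (-4.2 − (-12.11)) / (1800 − 1100) m
  = 7.91°C / 0.7 km = 11.3°C/km

11.3°C/km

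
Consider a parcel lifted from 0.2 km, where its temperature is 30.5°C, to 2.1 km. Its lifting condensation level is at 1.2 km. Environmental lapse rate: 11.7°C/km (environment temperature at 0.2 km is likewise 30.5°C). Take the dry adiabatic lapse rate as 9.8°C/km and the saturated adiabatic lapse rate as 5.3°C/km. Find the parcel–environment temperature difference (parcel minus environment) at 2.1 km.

Parcel:
  From 200 m to 1200 m (dry): cools by 9.8 × 1 = 9.8°C, giving 20.7°C.
  From 1200 m to 2100 m (saturated): cools by 5.3 × 0.9 = 4.77°C, giving 15.93°C.
Environment:
  From 200 m to 2100 m (environment): cools by 11.7 × 1.9 = 22.23°C, giving 8.27°C.
T_parcel − T_env = 15.93 − 8.27 = +7.66°C

+7.66°C (parcel warmer than environment)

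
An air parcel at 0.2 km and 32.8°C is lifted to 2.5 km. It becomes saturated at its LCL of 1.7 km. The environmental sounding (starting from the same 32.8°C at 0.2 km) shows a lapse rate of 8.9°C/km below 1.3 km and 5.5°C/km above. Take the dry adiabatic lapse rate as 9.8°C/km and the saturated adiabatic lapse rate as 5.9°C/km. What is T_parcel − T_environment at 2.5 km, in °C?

-3.03°C (parcel cooler than environment)

Parcel:
  Dry to 1700 m: -9.8 × 1.5 km = -14.7°C, so T = 18.1°C.
  Saturated to 2500 m: -5.9 × 0.8 km = -4.72°C, so T = 13.38°C.
Environment:
  Environment, lower layer to 1300 m: -8.9 × 1.1 km = -9.79°C, so T = 23.01°C.
  Environment, upper layer to 2500 m: -5.5 × 1.2 km = -6.6°C, so T = 16.41°C.
T_parcel − T_env = 13.38 − 16.41 = -3.03°C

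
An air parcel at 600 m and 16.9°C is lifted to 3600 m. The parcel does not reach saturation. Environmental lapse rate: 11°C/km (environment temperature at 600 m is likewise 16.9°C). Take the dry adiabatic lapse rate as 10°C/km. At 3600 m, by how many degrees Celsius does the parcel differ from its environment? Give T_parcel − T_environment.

Parcel:
  From 600 m to 3600 m (dry): cools by 10 × 3 = 30°C, giving -13.1°C.
Environment:
  From 600 m to 3600 m (environment): cools by 11 × 3 = 33°C, giving -16.1°C.
T_parcel − T_env = -13.1 − (-16.1) = +3°C

+3°C (parcel warmer than environment)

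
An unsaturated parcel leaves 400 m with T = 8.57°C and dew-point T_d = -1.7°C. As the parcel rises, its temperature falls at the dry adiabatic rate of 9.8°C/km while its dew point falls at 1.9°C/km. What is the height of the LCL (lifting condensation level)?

T and T_d converge at 9.8 − 1.9 = 7.9°C per km
Height above start = (8.57 − (-1.7)) / 7.9 = 1.3 km
LCL altitude = 400 m + 1300 m = 1700 m

1700 m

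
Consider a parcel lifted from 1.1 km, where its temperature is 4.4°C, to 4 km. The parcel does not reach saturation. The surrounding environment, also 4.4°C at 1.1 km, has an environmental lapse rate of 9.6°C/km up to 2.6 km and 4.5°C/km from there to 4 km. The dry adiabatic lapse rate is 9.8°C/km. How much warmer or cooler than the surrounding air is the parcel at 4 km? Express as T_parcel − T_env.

Parcel:
  1100–4000 m, dry: Δz = 2.9 km ⇒ ΔT = -28.42°C; T = -24.02°C
Environment:
  1100–2600 m, environment, lower layer: Δz = 1.5 km ⇒ ΔT = -14.4°C; T = -10°C
  2600–4000 m, environment, upper layer: Δz = 1.4 km ⇒ ΔT = -6.3°C; T = -16.3°C
T_parcel − T_env = -24.02 − (-16.3) = -7.72°C

-7.72°C (parcel cooler than environment)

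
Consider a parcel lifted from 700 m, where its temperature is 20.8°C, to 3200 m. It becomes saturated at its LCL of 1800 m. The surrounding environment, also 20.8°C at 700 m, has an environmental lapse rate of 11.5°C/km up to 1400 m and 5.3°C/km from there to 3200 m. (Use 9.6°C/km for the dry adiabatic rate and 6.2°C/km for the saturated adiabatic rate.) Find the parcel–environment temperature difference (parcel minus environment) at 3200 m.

Parcel:
  700–1800 m, dry: Δz = 1.1 km ⇒ ΔT = -10.56°C; T = 10.24°C
  1800–3200 m, saturated: Δz = 1.4 km ⇒ ΔT = -8.68°C; T = 1.56°C
Environment:
  700–1400 m, environment, lower layer: Δz = 0.7 km ⇒ ΔT = -8.05°C; T = 12.75°C
  1400–3200 m, environment, upper layer: Δz = 1.8 km ⇒ ΔT = -9.54°C; T = 3.21°C
T_parcel − T_env = 1.56 − 3.21 = -1.65°C

-1.65°C (parcel cooler than environment)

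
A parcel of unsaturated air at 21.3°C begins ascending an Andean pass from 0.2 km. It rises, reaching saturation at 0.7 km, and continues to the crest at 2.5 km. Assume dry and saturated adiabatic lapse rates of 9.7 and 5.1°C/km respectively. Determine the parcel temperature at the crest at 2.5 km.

Dry to 700 m: -9.7 × 0.5 km = -4.85°C, so T = 16.45°C.
Saturated to 2500 m: -5.1 × 1.8 km = -9.18°C, so T = 7.27°C.

7.27°C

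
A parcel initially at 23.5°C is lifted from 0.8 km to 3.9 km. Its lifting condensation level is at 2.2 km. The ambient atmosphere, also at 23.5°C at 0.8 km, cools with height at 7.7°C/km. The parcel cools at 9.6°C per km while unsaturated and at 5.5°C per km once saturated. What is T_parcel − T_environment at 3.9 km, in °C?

Parcel:
  Dry to 2200 m: -9.6 × 1.4 km = -13.44°C, so T = 10.06°C.
  Saturated to 3900 m: -5.5 × 1.7 km = -9.35°C, so T = 0.71°C.
Environment:
  Environment to 3900 m: -7.7 × 3.1 km = -23.87°C, so T = -0.37°C.
T_parcel − T_env = 0.71 − (-0.37) = +1.08°C

+1.08°C (parcel warmer than environment)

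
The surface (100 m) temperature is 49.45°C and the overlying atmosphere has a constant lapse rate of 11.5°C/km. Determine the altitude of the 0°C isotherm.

4400 m

Height above start = (49.45 − 0) / 11.5 = 4.3 km
Altitude = 100 m + 4300 m = 4400 m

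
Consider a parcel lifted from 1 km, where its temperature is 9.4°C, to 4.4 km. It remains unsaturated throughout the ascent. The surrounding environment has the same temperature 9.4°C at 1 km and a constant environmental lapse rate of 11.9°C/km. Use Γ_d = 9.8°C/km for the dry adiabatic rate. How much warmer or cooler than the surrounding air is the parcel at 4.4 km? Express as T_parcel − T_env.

Parcel:
  From 1000 m to 4400 m (dry): cools by 9.8 × 3.4 = 33.32°C, giving -23.92°C.
Environment:
  From 1000 m to 4400 m (environment): cools by 11.9 × 3.4 = 40.46°C, giving -31.06°C.
T_parcel − T_env = -23.92 − (-31.06) = +7.14°C

+7.14°C (parcel warmer than environment)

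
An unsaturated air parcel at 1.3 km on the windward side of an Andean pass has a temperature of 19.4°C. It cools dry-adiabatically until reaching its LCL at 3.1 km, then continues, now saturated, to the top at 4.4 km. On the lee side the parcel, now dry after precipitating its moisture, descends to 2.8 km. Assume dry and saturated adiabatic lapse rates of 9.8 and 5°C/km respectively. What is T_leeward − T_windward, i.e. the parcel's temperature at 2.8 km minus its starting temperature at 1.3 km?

Dry to 3100 m: -9.8 × 1.8 km = -17.64°C, so T = 1.76°C.
Saturated to 4400 m: -5 × 1.3 km = -6.5°C, so T = -4.74°C.
Dry descent to 2800 m: +9.8 × 1.6 km = +15.68°C, so T = 10.94°C.
Net change vs windward start: 10.94 − 19.4 = -8.46°C

-8.46°C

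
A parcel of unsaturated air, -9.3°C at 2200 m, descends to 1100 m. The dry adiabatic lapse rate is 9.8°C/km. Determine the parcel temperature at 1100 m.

1.48°C

Dry adiabatic to 1100 m: +9.8 × 1.1 km = +10.78°C, so T = 1.48°C.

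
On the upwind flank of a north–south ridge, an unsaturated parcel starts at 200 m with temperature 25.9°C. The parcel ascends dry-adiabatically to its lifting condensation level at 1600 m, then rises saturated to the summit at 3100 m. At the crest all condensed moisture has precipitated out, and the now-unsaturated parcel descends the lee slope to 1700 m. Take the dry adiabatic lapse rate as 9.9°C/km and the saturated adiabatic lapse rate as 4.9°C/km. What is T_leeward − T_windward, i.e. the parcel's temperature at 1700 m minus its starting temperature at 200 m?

200–1600 m, dry: Δz = 1.4 km ⇒ ΔT = -13.86°C; T = 12.04°C
1600–3100 m, saturated: Δz = 1.5 km ⇒ ΔT = -7.35°C; T = 4.69°C
3100–1700 m, dry descent: Δz = 1.4 km ⇒ ΔT = +13.86°C; T = 18.55°C
Net change vs windward start: 18.55 − 25.9 = -7.35°C

-7.35°C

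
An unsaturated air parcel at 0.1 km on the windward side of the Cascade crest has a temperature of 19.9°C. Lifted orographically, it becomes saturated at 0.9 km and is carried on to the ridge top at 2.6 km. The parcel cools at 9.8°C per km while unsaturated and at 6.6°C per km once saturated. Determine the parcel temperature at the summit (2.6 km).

From 100 m to 900 m (dry): cools by 9.8 × 0.8 = 7.84°C, giving 12.06°C.
From 900 m to 2600 m (saturated): cools by 6.6 × 1.7 = 11.22°C, giving 0.84°C.

0.84°C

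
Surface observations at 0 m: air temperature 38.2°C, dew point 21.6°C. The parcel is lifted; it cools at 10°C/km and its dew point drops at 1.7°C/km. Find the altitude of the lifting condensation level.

T and T_d converge at 10 − 1.7 = 8.3°C per km
Height above start = (38.2 − 21.6) / 8.3 = 2 km
LCL altitude = 0 m + 2000 m = 2000 m

2000 m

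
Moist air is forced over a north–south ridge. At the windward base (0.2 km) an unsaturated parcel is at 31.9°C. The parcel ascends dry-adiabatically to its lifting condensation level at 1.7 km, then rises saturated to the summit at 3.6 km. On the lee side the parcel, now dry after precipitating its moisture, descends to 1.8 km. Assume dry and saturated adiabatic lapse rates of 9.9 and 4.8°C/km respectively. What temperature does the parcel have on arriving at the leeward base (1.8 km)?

Dry to 1700 m: -9.9 × 1.5 km = -14.85°C, so T = 17.05°C.
Saturated to 3600 m: -4.8 × 1.9 km = -9.12°C, so T = 7.93°C.
Dry descent to 1800 m: +9.9 × 1.8 km = +17.82°C, so T = 25.75°C.

25.75°C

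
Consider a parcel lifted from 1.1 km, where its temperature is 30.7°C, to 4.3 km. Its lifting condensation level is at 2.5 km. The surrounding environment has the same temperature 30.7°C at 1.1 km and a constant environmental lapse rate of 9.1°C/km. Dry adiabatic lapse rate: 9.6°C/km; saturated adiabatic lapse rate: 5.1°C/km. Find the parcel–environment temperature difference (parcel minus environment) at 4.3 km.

Parcel:
  1100–2500 m, dry: Δz = 1.4 km ⇒ ΔT = -13.44°C; T = 17.26°C
  2500–4300 m, saturated: Δz = 1.8 km ⇒ ΔT = -9.18°C; T = 8.08°C
Environment:
  1100–4300 m, environment: Δz = 3.2 km ⇒ ΔT = -29.12°C; T = 1.58°C
T_parcel − T_env = 8.08 − 1.58 = +6.5°C

+6.5°C (parcel warmer than environment)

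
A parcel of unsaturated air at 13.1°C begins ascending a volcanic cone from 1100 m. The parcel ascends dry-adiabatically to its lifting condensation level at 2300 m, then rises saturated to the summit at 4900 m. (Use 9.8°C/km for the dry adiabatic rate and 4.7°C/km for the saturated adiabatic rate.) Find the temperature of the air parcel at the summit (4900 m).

-10.88°C

Dry to 2300 m: -9.8 × 1.2 km = -11.76°C, so T = 1.34°C.
Saturated to 4900 m: -4.7 × 2.6 km = -12.22°C, so T = -10.88°C.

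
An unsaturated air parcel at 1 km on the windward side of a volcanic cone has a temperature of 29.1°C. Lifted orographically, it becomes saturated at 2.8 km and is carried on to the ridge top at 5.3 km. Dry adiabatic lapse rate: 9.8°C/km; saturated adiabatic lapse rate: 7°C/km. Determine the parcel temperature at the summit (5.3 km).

From 1000 m to 2800 m (dry): cools by 9.8 × 1.8 = 17.64°C, giving 11.46°C.
From 2800 m to 5300 m (saturated): cools by 7 × 2.5 = 17.5°C, giving -6.04°C.

-6.04°C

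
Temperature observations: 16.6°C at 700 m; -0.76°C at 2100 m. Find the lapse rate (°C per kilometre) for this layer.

12.4°C/km

Γ = −ΔT/Δz = (16.6 − (-0.76)) / (2100 − 700) m
  = 17.36°C / 1.4 km = 12.4°C/km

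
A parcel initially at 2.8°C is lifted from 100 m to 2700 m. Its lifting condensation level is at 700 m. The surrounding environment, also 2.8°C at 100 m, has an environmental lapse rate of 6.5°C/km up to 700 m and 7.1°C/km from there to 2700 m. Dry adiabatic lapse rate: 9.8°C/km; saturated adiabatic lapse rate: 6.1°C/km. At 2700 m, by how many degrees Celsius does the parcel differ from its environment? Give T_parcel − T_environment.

+0.02°C (parcel warmer than environment)

Parcel:
  From 100 m to 700 m (dry): cools by 9.8 × 0.6 = 5.88°C, giving -3.08°C.
  From 700 m to 2700 m (saturated): cools by 6.1 × 2 = 12.2°C, giving -15.28°C.
Environment:
  From 100 m to 700 m (environment, lower layer): cools by 6.5 × 0.6 = 3.9°C, giving -1.1°C.
  From 700 m to 2700 m (environment, upper layer): cools by 7.1 × 2 = 14.2°C, giving -15.3°C.
T_parcel − T_env = -15.28 − (-15.3) = +0.02°C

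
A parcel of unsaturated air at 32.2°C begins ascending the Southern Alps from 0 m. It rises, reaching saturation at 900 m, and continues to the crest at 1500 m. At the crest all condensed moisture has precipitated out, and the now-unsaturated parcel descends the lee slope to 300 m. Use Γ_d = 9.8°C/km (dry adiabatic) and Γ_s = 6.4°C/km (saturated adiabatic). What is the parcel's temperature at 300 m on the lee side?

Dry to 900 m: -9.8 × 0.9 km = -8.82°C, so T = 23.38°C.
Saturated to 1500 m: -6.4 × 0.6 km = -3.84°C, so T = 19.54°C.
Dry descent to 300 m: +9.8 × 1.2 km = +11.76°C, so T = 31.3°C.

31.3°C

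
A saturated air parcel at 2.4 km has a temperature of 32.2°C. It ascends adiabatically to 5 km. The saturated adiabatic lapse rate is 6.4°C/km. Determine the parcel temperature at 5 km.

15.56°C

2400–5000 m, saturated adiabatic: Δz = 2.6 km ⇒ ΔT = -16.64°C; T = 15.56°C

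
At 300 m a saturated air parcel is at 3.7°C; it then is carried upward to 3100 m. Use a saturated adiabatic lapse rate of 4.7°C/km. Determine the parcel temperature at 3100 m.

300–3100 m, saturated adiabatic: Δz = 2.8 km ⇒ ΔT = -13.16°C; T = -9.46°C

-9.46°C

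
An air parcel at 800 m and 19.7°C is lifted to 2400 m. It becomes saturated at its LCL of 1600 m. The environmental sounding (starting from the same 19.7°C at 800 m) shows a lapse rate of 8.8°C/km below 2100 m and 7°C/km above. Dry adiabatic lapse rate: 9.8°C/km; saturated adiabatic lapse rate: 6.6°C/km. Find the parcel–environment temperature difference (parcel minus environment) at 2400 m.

Parcel:
  Dry to 1600 m: -9.8 × 0.8 km = -7.84°C, so T = 11.86°C.
  Saturated to 2400 m: -6.6 × 0.8 km = -5.28°C, so T = 6.58°C.
Environment:
  Environment, lower layer to 2100 m: -8.8 × 1.3 km = -11.44°C, so T = 8.26°C.
  Environment, upper layer to 2400 m: -7 × 0.3 km = -2.1°C, so T = 6.16°C.
T_parcel − T_env = 6.58 − 6.16 = +0.42°C

+0.42°C (parcel warmer than environment)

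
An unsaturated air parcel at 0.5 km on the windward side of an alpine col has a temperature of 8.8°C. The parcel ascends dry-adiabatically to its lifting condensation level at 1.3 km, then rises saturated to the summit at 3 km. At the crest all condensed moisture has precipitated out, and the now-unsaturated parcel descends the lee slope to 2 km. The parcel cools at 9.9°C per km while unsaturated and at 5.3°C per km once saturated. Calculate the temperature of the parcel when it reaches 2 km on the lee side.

1.77°C

500–1300 m, dry: Δz = 0.8 km ⇒ ΔT = -7.92°C; T = 0.88°C
1300–3000 m, saturated: Δz = 1.7 km ⇒ ΔT = -9.01°C; T = -8.13°C
3000–2000 m, dry descent: Δz = 1 km ⇒ ΔT = +9.9°C; T = 1.77°C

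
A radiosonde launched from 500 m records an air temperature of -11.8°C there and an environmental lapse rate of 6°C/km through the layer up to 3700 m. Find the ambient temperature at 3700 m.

-31°C

From 500 m to 3700 m (environmental): cools by 6 × 3.2 = 19.2°C, giving -31°C.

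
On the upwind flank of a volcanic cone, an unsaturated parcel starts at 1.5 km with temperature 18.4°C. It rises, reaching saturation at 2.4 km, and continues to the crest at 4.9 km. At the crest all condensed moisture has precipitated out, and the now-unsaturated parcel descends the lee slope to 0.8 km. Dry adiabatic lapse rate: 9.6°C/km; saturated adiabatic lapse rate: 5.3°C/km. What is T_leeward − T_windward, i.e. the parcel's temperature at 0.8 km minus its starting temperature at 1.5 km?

+17.47°C

Dry to 2400 m: -9.6 × 0.9 km = -8.64°C, so T = 9.76°C.
Saturated to 4900 m: -5.3 × 2.5 km = -13.25°C, so T = -3.49°C.
Dry descent to 800 m: +9.6 × 4.1 km = +39.36°C, so T = 35.87°C.
Net change vs windward start: 35.87 − 18.4 = +17.47°C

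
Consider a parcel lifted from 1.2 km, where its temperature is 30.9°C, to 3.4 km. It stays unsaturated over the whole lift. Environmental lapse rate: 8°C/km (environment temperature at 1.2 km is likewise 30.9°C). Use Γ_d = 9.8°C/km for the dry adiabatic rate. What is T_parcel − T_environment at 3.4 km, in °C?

Parcel:
  1200–3400 m, dry: Δz = 2.2 km ⇒ ΔT = -21.56°C; T = 9.34°C
Environment:
  1200–3400 m, environment: Δz = 2.2 km ⇒ ΔT = -17.6°C; T = 13.3°C
T_parcel − T_env = 9.34 − 13.3 = -3.96°C

-3.96°C (parcel cooler than environment)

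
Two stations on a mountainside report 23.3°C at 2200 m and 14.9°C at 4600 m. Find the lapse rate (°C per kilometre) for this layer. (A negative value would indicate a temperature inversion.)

3.5°C/km

Γ = −ΔT/Δz = (23.3 − 14.9) / (4600 − 2200) m
  = 8.4°C / 2.4 km = 3.5°C/km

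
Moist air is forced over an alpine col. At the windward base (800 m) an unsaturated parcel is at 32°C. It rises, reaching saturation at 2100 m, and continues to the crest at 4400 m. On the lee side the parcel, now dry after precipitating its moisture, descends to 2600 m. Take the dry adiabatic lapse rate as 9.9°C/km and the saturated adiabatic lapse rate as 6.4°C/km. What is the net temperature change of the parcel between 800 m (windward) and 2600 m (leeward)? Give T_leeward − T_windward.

-9.77°C

Dry to 2100 m: -9.9 × 1.3 km = -12.87°C, so T = 19.13°C.
Saturated to 4400 m: -6.4 × 2.3 km = -14.72°C, so T = 4.41°C.
Dry descent to 2600 m: +9.9 × 1.8 km = +17.82°C, so T = 22.23°C.
Net change vs windward start: 22.23 − 32 = -9.77°C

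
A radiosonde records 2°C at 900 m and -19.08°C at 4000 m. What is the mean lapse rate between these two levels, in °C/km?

6.8°C/km

Γ = −ΔT/Δz = (2 − (-19.08)) / (4000 − 900) m
  = 21.08°C / 3.1 km = 6.8°C/km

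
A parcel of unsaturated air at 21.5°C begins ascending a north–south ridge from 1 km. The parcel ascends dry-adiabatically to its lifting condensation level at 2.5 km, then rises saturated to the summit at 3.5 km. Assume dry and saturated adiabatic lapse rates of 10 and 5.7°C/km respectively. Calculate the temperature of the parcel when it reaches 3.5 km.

1000–2500 m, dry: Δz = 1.5 km ⇒ ΔT = -15°C; T = 6.5°C
2500–3500 m, saturated: Δz = 1 km ⇒ ΔT = -5.7°C; T = 0.8°C

0.8°C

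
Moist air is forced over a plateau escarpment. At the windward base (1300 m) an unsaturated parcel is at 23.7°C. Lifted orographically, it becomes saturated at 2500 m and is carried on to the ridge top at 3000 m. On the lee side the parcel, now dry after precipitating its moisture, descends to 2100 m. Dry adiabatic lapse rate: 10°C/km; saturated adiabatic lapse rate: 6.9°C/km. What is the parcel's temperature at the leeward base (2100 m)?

17.25°C

1300–2500 m, dry: Δz = 1.2 km ⇒ ΔT = -12°C; T = 11.7°C
2500–3000 m, saturated: Δz = 0.5 km ⇒ ΔT = -3.45°C; T = 8.25°C
3000–2100 m, dry descent: Δz = 0.9 km ⇒ ΔT = +9°C; T = 17.25°C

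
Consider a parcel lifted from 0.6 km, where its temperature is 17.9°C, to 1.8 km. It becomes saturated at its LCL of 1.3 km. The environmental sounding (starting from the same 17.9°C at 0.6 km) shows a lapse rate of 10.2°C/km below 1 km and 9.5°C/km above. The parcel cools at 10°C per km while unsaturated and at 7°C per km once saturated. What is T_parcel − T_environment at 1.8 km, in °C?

Parcel:
  600 → 1300 m (dry, 10°C/km): ΔT = -10 × 0.7 = -7°C → T = 10.9°C
  1300 → 1800 m (saturated, 7°C/km): ΔT = -7 × 0.5 = -3.5°C → T = 7.4°C
Environment:
  600 → 1000 m (environment, lower layer, 10.2°C/km): ΔT = -10.2 × 0.4 = -4.08°C → T = 13.82°C
  1000 → 1800 m (environment, upper layer, 9.5°C/km): ΔT = -9.5 × 0.8 = -7.6°C → T = 6.22°C
T_parcel − T_env = 7.4 − 6.22 = +1.18°C

+1.18°C (parcel warmer than environment)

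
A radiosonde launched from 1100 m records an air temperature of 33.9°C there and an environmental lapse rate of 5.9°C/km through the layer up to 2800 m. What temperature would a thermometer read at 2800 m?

1100–2800 m, environmental: Δz = 1.7 km ⇒ ΔT = -10.03°C; T = 23.87°C

23.87°C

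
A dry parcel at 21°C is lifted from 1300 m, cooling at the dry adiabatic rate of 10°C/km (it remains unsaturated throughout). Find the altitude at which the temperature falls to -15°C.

Height above start = (21 − (-15)) / 10 = 3.6 km
Altitude = 1300 m + 3600 m = 4900 m

4900 m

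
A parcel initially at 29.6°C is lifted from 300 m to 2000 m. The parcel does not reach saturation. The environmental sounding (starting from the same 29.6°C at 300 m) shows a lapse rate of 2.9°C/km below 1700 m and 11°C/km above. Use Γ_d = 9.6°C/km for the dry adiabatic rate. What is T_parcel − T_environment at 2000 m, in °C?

Parcel:
  300 → 2000 m (dry, 9.6°C/km): ΔT = -9.6 × 1.7 = -16.32°C → T = 13.28°C
Environment:
  300 → 1700 m (environment, lower layer, 2.9°C/km): ΔT = -2.9 × 1.4 = -4.06°C → T = 25.54°C
  1700 → 2000 m (environment, upper layer, 11°C/km): ΔT = -11 × 0.3 = -3.3°C → T = 22.24°C
T_parcel − T_env = 13.28 − 22.24 = -8.96°C

-8.96°C (parcel cooler than environment)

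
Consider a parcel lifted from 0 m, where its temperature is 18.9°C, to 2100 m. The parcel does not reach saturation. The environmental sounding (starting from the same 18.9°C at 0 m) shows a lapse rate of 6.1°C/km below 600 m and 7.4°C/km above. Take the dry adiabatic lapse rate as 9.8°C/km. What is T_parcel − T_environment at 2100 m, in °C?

-5.82°C (parcel cooler than environment)

Parcel:
  0–2100 m, dry: Δz = 2.1 km ⇒ ΔT = -20.58°C; T = -1.68°C
Environment:
  0–600 m, environment, lower layer: Δz = 0.6 km ⇒ ΔT = -3.66°C; T = 15.24°C
  600–2100 m, environment, upper layer: Δz = 1.5 km ⇒ ΔT = -11.1°C; T = 4.14°C
T_parcel − T_env = -1.68 − 4.14 = -5.82°C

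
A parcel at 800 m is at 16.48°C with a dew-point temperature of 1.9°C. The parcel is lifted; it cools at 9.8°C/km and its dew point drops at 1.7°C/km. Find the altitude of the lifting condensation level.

2600 m

T and T_d converge at 9.8 − 1.7 = 8.1°C per km
Height above start = (16.48 − 1.9) / 8.1 = 1.8 km
LCL altitude = 800 m + 1800 m = 2600 m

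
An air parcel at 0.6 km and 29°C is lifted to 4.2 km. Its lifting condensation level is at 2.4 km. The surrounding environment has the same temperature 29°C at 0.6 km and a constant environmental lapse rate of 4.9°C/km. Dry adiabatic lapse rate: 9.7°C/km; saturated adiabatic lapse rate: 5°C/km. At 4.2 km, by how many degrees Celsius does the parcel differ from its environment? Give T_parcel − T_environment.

Parcel:
  Dry to 2400 m: -9.7 × 1.8 km = -17.46°C, so T = 11.54°C.
  Saturated to 4200 m: -5 × 1.8 km = -9°C, so T = 2.54°C.
Environment:
  Environment to 4200 m: -4.9 × 3.6 km = -17.64°C, so T = 11.36°C.
T_parcel − T_env = 2.54 − 11.36 = -8.82°C

-8.82°C (parcel cooler than environment)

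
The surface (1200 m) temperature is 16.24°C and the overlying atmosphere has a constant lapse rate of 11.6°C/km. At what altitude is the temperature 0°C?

Height above start = (16.24 − 0) / 11.6 = 1.4 km
Altitude = 1200 m + 1400 m = 2600 m

2600 m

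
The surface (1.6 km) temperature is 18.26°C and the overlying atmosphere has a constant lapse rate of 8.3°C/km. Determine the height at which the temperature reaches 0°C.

Height above start = (18.26 − 0) / 8.3 = 2.2 km
Altitude = 1600 m + 2200 m = 3800 m

3.8 km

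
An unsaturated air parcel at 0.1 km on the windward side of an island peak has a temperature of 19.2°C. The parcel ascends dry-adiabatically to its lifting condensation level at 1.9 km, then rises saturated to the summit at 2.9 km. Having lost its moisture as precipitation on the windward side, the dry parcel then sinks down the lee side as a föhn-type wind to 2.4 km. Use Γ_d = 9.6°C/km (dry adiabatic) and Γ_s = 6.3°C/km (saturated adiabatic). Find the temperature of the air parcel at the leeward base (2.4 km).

Dry to 1900 m: -9.6 × 1.8 km = -17.28°C, so T = 1.92°C.
Saturated to 2900 m: -6.3 × 1 km = -6.3°C, so T = -4.38°C.
Dry descent to 2400 m: +9.6 × 0.5 km = +4.8°C, so T = 0.42°C.

0.42°C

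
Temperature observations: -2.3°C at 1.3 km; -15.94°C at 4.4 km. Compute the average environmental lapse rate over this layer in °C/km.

Γ = −ΔT/Δz = (-2.3 − (-15.94)) / (4400 − 1300) m
  = 13.64°C / 3.1 km = 4.4°C/km

4.4°C/km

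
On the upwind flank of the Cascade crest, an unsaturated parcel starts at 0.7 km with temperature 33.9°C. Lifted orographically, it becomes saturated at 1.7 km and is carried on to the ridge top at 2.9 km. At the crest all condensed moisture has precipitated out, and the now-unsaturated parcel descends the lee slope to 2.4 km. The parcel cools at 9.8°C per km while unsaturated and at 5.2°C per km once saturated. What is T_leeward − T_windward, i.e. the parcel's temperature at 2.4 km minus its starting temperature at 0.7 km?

-11.14°C

Dry to 1700 m: -9.8 × 1 km = -9.8°C, so T = 24.1°C.
Saturated to 2900 m: -5.2 × 1.2 km = -6.24°C, so T = 17.86°C.
Dry descent to 2400 m: +9.8 × 0.5 km = +4.9°C, so T = 22.76°C.
Net change vs windward start: 22.76 − 33.9 = -11.14°C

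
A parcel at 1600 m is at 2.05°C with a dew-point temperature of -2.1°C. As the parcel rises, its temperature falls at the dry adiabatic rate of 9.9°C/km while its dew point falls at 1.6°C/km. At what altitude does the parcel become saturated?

2100 m

T and T_d converge at 9.9 − 1.6 = 8.3°C per km
Height above start = (2.05 − (-2.1)) / 8.3 = 0.5 km
LCL altitude = 1600 m + 500 m = 2100 m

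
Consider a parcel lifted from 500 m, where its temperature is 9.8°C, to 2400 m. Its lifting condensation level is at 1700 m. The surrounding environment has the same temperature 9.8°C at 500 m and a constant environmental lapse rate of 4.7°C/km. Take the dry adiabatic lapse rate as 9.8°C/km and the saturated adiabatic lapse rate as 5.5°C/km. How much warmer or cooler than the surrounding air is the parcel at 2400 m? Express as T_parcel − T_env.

-6.68°C (parcel cooler than environment)

Parcel:
  500 → 1700 m (dry, 9.8°C/km): ΔT = -9.8 × 1.2 = -11.76°C → T = -1.96°C
  1700 → 2400 m (saturated, 5.5°C/km): ΔT = -5.5 × 0.7 = -3.85°C → T = -5.81°C
Environment:
  500 → 2400 m (environment, 4.7°C/km): ΔT = -4.7 × 1.9 = -8.93°C → T = 0.87°C
T_parcel − T_env = -5.81 − 0.87 = -6.68°C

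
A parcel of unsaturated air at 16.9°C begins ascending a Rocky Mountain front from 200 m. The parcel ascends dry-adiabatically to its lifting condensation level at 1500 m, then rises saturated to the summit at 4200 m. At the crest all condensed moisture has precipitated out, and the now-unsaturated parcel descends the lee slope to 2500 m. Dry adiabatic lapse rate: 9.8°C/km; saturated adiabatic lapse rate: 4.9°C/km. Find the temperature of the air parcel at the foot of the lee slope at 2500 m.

Dry to 1500 m: -9.8 × 1.3 km = -12.74°C, so T = 4.16°C.
Saturated to 4200 m: -4.9 × 2.7 km = -13.23°C, so T = -9.07°C.
Dry descent to 2500 m: +9.8 × 1.7 km = +16.66°C, so T = 7.59°C.

7.59°C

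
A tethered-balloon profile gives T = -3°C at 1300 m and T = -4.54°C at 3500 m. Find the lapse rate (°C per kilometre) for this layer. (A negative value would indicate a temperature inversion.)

0.7°C/km

Γ = −ΔT/Δz = (-3 − (-4.54)) / (3500 − 1300) m
  = 1.54°C / 2.2 km = 0.7°C/km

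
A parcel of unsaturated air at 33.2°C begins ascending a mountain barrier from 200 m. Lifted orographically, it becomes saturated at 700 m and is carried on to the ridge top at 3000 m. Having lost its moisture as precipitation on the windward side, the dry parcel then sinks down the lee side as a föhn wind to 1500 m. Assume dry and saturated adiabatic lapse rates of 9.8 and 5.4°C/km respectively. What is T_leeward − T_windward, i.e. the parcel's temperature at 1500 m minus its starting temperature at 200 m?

-2.62°C

Dry to 700 m: -9.8 × 0.5 km = -4.9°C, so T = 28.3°C.
Saturated to 3000 m: -5.4 × 2.3 km = -12.42°C, so T = 15.88°C.
Dry descent to 1500 m: +9.8 × 1.5 km = +14.7°C, so T = 30.58°C.
Net change vs windward start: 30.58 − 33.2 = -2.62°C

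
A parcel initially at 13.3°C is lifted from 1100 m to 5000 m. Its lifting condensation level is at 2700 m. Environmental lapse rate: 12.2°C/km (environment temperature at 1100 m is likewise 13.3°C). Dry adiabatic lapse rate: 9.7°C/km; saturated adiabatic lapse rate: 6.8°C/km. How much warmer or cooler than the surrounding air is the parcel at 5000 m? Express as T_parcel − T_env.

+16.42°C (parcel warmer than environment)

Parcel:
  From 1100 m to 2700 m (dry): cools by 9.7 × 1.6 = 15.52°C, giving -2.22°C.
  From 2700 m to 5000 m (saturated): cools by 6.8 × 2.3 = 15.64°C, giving -17.86°C.
Environment:
  From 1100 m to 5000 m (environment): cools by 12.2 × 3.9 = 47.58°C, giving -34.28°C.
T_parcel − T_env = -17.86 − (-34.28) = +16.42°C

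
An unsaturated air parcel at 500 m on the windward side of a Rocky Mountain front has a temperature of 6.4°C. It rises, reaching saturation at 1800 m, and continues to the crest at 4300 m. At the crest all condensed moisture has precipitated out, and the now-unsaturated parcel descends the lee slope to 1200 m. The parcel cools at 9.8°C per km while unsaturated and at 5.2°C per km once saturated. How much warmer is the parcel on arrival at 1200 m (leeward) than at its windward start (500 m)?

Dry to 1800 m: -9.8 × 1.3 km = -12.74°C, so T = -6.34°C.
Saturated to 4300 m: -5.2 × 2.5 km = -13°C, so T = -19.34°C.
Dry descent to 1200 m: +9.8 × 3.1 km = +30.38°C, so T = 11.04°C.
Net change vs windward start: 11.04 − 6.4 = +4.64°C

+4.64°C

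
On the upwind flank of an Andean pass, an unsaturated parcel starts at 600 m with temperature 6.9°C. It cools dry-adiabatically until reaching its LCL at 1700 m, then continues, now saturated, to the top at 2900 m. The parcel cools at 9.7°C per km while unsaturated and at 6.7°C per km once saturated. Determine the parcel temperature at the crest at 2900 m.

600–1700 m, dry: Δz = 1.1 km ⇒ ΔT = -10.67°C; T = -3.77°C
1700–2900 m, saturated: Δz = 1.2 km ⇒ ΔT = -8.04°C; T = -11.81°C

-11.81°C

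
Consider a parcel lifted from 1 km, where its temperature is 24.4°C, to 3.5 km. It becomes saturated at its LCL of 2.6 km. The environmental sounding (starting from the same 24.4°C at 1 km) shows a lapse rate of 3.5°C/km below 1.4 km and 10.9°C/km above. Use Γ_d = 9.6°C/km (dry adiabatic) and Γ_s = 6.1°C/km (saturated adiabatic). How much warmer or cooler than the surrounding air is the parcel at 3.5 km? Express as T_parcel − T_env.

+3.44°C (parcel warmer than environment)

Parcel:
  1000 → 2600 m (dry, 9.6°C/km): ΔT = -9.6 × 1.6 = -15.36°C → T = 9.04°C
  2600 → 3500 m (saturated, 6.1°C/km): ΔT = -6.1 × 0.9 = -5.49°C → T = 3.55°C
Environment:
  1000 → 1400 m (environment, lower layer, 3.5°C/km): ΔT = -3.5 × 0.4 = -1.4°C → T = 23°C
  1400 → 3500 m (environment, upper layer, 10.9°C/km): ΔT = -10.9 × 2.1 = -22.89°C → T = 0.11°C
T_parcel − T_env = 3.55 − 0.11 = +3.44°C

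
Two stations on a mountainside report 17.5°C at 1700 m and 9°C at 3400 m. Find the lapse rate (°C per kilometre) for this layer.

5°C/km

Γ = −ΔT/Δz = (17.5 − 9) / (3400 − 1700) m
  = 8.5°C / 1.7 km = 5°C/km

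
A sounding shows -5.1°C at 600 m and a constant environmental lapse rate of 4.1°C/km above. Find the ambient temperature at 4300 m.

-20.27°C

From 600 m to 4300 m (environmental): cools by 4.1 × 3.7 = 15.17°C, giving -20.27°C.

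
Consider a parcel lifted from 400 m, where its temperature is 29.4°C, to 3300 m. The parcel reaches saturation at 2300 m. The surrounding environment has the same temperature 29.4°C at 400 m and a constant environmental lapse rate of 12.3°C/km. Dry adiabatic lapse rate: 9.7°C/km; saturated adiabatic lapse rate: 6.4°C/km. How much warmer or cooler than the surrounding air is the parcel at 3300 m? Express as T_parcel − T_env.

Parcel:
  400–2300 m, dry: Δz = 1.9 km ⇒ ΔT = -18.43°C; T = 10.97°C
  2300–3300 m, saturated: Δz = 1 km ⇒ ΔT = -6.4°C; T = 4.57°C
Environment:
  400–3300 m, environment: Δz = 2.9 km ⇒ ΔT = -35.67°C; T = -6.27°C
T_parcel − T_env = 4.57 − (-6.27) = +10.84°C

+10.84°C (parcel warmer than environment)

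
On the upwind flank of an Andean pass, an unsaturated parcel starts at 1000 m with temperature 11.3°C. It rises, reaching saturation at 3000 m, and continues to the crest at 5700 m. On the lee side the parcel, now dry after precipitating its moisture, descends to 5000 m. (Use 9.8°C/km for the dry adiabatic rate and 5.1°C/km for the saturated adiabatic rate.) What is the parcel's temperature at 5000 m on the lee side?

-15.21°C

Dry to 3000 m: -9.8 × 2 km = -19.6°C, so T = -8.3°C.
Saturated to 5700 m: -5.1 × 2.7 km = -13.77°C, so T = -22.07°C.
Dry descent to 5000 m: +9.8 × 0.7 km = +6.86°C, so T = -15.21°C.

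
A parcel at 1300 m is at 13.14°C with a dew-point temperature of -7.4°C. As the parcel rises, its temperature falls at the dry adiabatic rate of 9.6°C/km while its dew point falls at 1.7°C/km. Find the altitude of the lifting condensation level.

3900 m

T and T_d converge at 9.6 − 1.7 = 7.9°C per km
Height above start = (13.14 − (-7.4)) / 7.9 = 2.6 km
LCL altitude = 1300 m + 2600 m = 3900 m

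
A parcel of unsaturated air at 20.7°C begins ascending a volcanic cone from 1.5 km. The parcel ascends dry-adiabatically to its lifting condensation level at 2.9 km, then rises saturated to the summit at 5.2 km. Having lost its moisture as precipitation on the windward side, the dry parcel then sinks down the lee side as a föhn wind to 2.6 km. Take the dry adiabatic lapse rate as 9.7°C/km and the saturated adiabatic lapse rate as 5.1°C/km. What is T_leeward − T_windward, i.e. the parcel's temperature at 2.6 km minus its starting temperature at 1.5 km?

1500–2900 m, dry: Δz = 1.4 km ⇒ ΔT = -13.58°C; T = 7.12°C
2900–5200 m, saturated: Δz = 2.3 km ⇒ ΔT = -11.73°C; T = -4.61°C
5200–2600 m, dry descent: Δz = 2.6 km ⇒ ΔT = +25.22°C; T = 20.61°C
Net change vs windward start: 20.61 − 20.7 = -0.09°C

-0.09°C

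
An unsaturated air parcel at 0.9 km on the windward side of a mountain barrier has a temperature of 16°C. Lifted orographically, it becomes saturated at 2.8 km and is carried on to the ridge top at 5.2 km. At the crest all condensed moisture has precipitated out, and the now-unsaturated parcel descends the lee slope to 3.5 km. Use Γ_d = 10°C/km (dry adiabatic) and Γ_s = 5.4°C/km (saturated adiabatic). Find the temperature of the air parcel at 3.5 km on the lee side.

900 → 2800 m (dry, 10°C/km): ΔT = -10 × 1.9 = -19°C → T = -3°C
2800 → 5200 m (saturated, 5.4°C/km): ΔT = -5.4 × 2.4 = -12.96°C → T = -15.96°C
5200 → 3500 m (dry descent, 10°C/km): ΔT = +10 × 1.7 = +17°C → T = 1.04°C

1.04°C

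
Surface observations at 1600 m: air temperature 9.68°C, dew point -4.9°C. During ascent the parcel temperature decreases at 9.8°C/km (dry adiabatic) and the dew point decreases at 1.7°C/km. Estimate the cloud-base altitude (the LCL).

3400 m

T and T_d converge at 9.8 − 1.7 = 8.1°C per km
Height above start = (9.68 − (-4.9)) / 8.1 = 1.8 km
LCL altitude = 1600 m + 1800 m = 3400 m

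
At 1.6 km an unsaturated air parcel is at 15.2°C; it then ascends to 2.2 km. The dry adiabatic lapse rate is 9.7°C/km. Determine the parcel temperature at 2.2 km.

1600–2200 m, dry adiabatic: Δz = 0.6 km ⇒ ΔT = -5.82°C; T = 9.38°C

9.38°C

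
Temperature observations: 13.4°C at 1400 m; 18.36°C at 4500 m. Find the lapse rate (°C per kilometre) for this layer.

Γ = −ΔT/Δz = (13.4 − 18.36) / (4500 − 1400) m
  = -4.96°C / 3.1 km = -1.6°C/km

-1.6°C/km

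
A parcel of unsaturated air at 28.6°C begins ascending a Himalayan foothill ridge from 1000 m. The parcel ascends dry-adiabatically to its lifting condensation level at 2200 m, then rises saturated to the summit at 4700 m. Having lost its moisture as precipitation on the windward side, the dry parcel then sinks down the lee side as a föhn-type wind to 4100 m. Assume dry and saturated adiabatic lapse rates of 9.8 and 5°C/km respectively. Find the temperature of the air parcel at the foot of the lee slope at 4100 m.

1000–2200 m, dry: Δz = 1.2 km ⇒ ΔT = -11.76°C; T = 16.84°C
2200–4700 m, saturated: Δz = 2.5 km ⇒ ΔT = -12.5°C; T = 4.34°C
4700–4100 m, dry descent: Δz = 0.6 km ⇒ ΔT = +5.88°C; T = 10.22°C

10.22°C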